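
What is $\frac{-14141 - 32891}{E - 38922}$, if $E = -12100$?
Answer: $\frac{23516}{25511} \approx 0.9218$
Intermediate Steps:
$\frac{-14141 - 32891}{E - 38922} = \frac{-14141 - 32891}{-12100 - 38922} = - \frac{47032}{-51022} = \left(-47032\right) \left(- \frac{1}{51022}\right) = \frac{23516}{25511}$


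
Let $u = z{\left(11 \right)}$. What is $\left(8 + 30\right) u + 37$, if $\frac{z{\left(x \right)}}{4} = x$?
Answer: $1709$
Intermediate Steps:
$z{\left(x \right)} = 4 x$
$u = 44$ ($u = 4 \cdot 11 = 44$)
$\left(8 + 30\right) u + 37 = \left(8 + 30\right) 44 + 37 = 38 \cdot 44 + 37 = 1672 + 37 = 1709$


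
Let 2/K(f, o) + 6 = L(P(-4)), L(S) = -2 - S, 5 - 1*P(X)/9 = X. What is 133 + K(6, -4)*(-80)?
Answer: 11997/89 ≈ 134.80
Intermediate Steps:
P(X) = 45 - 9*X
K(f, o) = -2/89 (K(f, o) = 2/(-6 + (-2 - (45 - 9*(-4)))) = 2/(-6 + (-2 - (45 + 36))) = 2/(-6 + (-2 - 1*81)) = 2/(-6 + (-2 - 81)) = 2/(-6 - 83) = 2/(-89) = 2*(-1/89) = -2/89)
133 + K(6, -4)*(-80) = 133 - 2/89*(-80) = 133 + 160/89 = 11997/89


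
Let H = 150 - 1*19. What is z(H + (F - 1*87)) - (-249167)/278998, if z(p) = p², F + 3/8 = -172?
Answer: 147141614115/8927936 ≈ 16481.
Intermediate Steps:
F = -1379/8 (F = -3/8 - 172 = -1379/8 ≈ -172.38)
H = 131 (H = 150 - 19 = 131)
z(H + (F - 1*87)) - (-249167)/278998 = (131 + (-1379/8 - 1*87))² - (-249167)/278998 = (131 + (-1379/8 - 87))² - (-249167)/278998 = (131 - 2075/8)² - 1*(-249167/278998) = (-1027/8)² + 249167/278998 = 1054729/64 + 249167/278998 = 147141614115/8927936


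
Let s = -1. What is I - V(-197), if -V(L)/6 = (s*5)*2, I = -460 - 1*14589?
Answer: -15109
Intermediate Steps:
I = -15049 (I = -460 - 14589 = -15049)
V(L) = 60 (V(L) = -6*(-1*5)*2 = -(-30)*2 = -6*(-10) = 60)
I - V(-197) = -15049 - 1*60 = -15049 - 60 = -15109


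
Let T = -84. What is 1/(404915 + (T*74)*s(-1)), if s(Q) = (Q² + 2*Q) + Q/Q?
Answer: 1/404915 ≈ 2.4697e-6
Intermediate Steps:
s(Q) = 1 + Q² + 2*Q (s(Q) = (Q² + 2*Q) + 1 = 1 + Q² + 2*Q)
1/(404915 + (T*74)*s(-1)) = 1/(404915 + (-84*74)*(1 + (-1)² + 2*(-1))) = 1/(404915 - 6216*(1 + 1 - 2)) = 1/(404915 - 6216*0) = 1/(404915 + 0) = 1/404915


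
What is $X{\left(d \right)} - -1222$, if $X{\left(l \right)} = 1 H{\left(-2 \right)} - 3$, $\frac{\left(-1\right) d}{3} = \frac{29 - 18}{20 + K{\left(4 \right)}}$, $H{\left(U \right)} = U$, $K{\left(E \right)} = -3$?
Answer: $1217$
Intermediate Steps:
$d = - \frac{33}{17}$ ($d = - 3 \frac{29 - 18}{20 - 3} = - 3 \cdot \frac{11}{17} = - 3 \cdot 11 \cdot \frac{1}{17} = \left(-3\right) \frac{11}{17} = - \frac{33}{17} \approx -1.9412$)
$X{\left(l \right)} = -5$ ($X{\left(l \right)} = 1 \left(-2\right) - 3 = -2 - 3 = -5$)
$X{\left(d \right)} - -1222 = -5 - -1222 = -5 + 1222 = 1217$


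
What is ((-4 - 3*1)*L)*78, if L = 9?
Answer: -4914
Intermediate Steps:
((-4 - 3*1)*L)*78 = ((-4 - 3*1)*9)*78 = ((-4 - 3)*9)*78 = -7*9*78 = -63*78 = -4914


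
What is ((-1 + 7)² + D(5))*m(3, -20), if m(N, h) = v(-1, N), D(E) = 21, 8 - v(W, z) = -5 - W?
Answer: 684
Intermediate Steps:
v(W, z) = 13 + W (v(W, z) = 8 - (-5 - W) = 8 + (5 + W) = 13 + W)
m(N, h) = 12 (m(N, h) = 13 - 1 = 12)
((-1 + 7)² + D(5))*m(3, -20) = ((-1 + 7)² + 21)*12 = (6² + 21)*12 = (36 + 21)*12 = 57*12 = 684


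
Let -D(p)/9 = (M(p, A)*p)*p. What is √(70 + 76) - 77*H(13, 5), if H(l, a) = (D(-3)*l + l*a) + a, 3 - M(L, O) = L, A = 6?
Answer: 481096 + √146 ≈ 4.8111e+5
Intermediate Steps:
M(L, O) = 3 - L
D(p) = -9*p²*(3 - p) (D(p) = -9*(3 - p)*p*p = -9*p*(3 - p)*p = -9*p²*(3 - p))
H(l, a) = a - 486*l + a*l (H(l, a) = ((9*(-3)²*(-3 - 3))*l + l*a) + a = ((9*9*(-6))*l + a*l) + a = (-486*l + a*l) + a = a - 486*l + a*l)
√(70 + 76) - 77*H(13, 5) = √(70 + 76) - 77*(5 - 486*13 + 5*13) = √146 - 77*(5 - 6318 + 65) = √146 - 77*(-6248) = √146 + 481096 = 481096 + √146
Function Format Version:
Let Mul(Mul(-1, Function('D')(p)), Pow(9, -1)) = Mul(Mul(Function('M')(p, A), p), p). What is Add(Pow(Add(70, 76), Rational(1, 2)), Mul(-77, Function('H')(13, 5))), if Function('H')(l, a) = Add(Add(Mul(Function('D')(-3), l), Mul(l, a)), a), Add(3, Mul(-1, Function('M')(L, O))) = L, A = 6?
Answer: Add(481096, Pow(146, Rational(1, 2))) ≈ 4.8111e+5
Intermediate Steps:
Function('M')(L, O) = Add(3, Mul(-1, L))
Function('D')(p) = Mul(-9, Pow(p, 2), Add(3, Mul(-1, p))) (Function('D')(p) = Mul(-9, Mul(Mul(Add(3, Mul(-1, p)), p), p)) = Mul(-9, Mul(Mul(p, Add(3, Mul(-1, p))), p)) = Mul(-9, Mul(Pow(p, 2), Add(3, Mul(-1, p)))) = Mul(-9, Pow(p, 2), Add(3, Mul(-1, p))))
Function('H')(l, a) = Add(a, Mul(-486, l), Mul(a, l)) (Function('H')(l, a) = Add(Add(Mul(Mul(9, Pow(-3, 2), Add(-3, -3)), l), Mul(l, a)), a) = Add(Add(Mul(Mul(9, 9, -6), l), Mul(a, l)), a) = Add(Add(Mul(-486, l), Mul(a, l)), a) = Add(a, Mul(-486, l), Mul(a, l)))
Add(Pow(Add(70, 76), Rational(1, 2)), Mul(-77, Function('H')(13, 5))) = Add(Pow(Add(70, 76), Rational(1, 2)), Mul(-77, Add(5, Mul(-486, 13), Mul(5, 13)))) = Add(Pow(146, Rational(1, 2)), Mul(-77, Add(5, -6318, 65))) = Add(Pow(146, Rational(1, 2)), Mul(-77, -6248)) = Add(Pow(146, Rational(1, 2)), 481096) = Add(481096, Pow(146, Rational(1, 2)))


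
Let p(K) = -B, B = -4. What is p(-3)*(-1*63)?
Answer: -252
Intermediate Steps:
p(K) = 4 (p(K) = -1*(-4) = 4)
p(-3)*(-1*63) = 4*(-1*63) = 4*(-63) = -252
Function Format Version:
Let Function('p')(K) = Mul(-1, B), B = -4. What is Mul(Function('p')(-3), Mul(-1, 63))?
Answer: -252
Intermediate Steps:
Function('p')(K) = 4 (Function('p')(K) = Mul(-1, -4) = 4)
Mul(Function('p')(-3), Mul(-1, 63)) = Mul(4, Mul(-1, 63)) = Mul(4, -63) = -252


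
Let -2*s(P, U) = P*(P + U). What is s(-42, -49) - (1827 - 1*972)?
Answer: -2766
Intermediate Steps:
s(P, U) = -P*(P + U)/2
s(-42, -49) - (1827 - 1*972) = -½*(-42)*(-42 - 49) - (1827 - 1*972) = -½*(-42)*(-91) - (1827 - 972) = -1911 - 1*855 = -1911 - 855 = -2766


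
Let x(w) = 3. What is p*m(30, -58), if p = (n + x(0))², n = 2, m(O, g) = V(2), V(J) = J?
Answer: 50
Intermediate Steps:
m(O, g) = 2
p = 25 (p = (2 + 3)² = 5² = 25)
p*m(30, -58) = 25*2 = 50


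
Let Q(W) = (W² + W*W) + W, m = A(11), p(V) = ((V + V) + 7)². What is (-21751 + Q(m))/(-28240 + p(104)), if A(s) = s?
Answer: -7166/5995 ≈ -1.1953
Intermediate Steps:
p(V) = (7 + 2*V)² (p(V) = (2*V + 7)² = (7 + 2*V)²)
m = 11
Q(W) = W + 2*W² (Q(W) = (W² + W²) + W = 2*W² + W = W + 2*W²)
(-21751 + Q(m))/(-28240 + p(104)) = (-21751 + 11*(1 + 2*11))/(-28240 + (7 + 2*104)²) = (-21751 + 11*(1 + 22))/(-28240 + (7 + 208)²) = (-21751 + 11*23)/(-28240 + 215²) = (-21751 + 253)/(-28240 + 46225) = -21498/17985 = -21498*1/17985 = -7166/5995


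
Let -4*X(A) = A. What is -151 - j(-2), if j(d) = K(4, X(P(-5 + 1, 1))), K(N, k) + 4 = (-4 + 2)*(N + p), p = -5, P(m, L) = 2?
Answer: -149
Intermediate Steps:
X(A) = -A/4
K(N, k) = 6 - 2*N (K(N, k) = -4 + (-4 + 2)*(N - 5) = -4 - 2*(-5 + N) = -4 + (10 - 2*N) = 6 - 2*N)
j(d) = -2 (j(d) = 6 - 2*4 = 6 - 8 = -2)
-151 - j(-2) = -151 - 1*(-2) = -151 + 2 = -149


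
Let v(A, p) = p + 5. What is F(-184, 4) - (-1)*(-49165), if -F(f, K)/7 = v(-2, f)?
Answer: -47912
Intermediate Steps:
v(A, p) = 5 + p
F(f, K) = -35 - 7*f (F(f, K) = -7*(5 + f) = -35 - 7*f)
F(-184, 4) - (-1)*(-49165) = (-35 - 7*(-184)) - (-1)*(-49165) = (-35 + 1288) - 1*49165 = 1253 - 49165 = -47912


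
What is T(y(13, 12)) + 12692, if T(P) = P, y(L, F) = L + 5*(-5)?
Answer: 12680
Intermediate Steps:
y(L, F) = -25 + L (y(L, F) = L - 25 = -25 + L)
T(y(13, 12)) + 12692 = (-25 + 13) + 12692 = -12 + 12692 = 12680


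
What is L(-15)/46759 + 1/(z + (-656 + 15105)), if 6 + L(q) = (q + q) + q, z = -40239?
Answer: -1362049/1205914610 ≈ -0.0011295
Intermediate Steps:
L(q) = -6 + 3*q (L(q) = -6 + ((q + q) + q) = -6 + (2*q + q) = -6 + 3*q)
L(-15)/46759 + 1/(z + (-656 + 15105)) = (-6 + 3*(-15))/46759 + 1/(-40239 + (-656 + 15105)) = (-6 - 45)*(1/46759) + 1/(-40239 + 14449) = -51*1/46759 + 1/(-25790) = -51/46759 - 1/25790 = -1362049/1205914610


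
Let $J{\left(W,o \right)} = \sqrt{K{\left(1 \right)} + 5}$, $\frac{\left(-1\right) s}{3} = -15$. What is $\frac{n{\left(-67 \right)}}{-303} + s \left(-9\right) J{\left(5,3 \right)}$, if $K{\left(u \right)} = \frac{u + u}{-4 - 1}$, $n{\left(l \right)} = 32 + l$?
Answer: $\frac{35}{303} - 81 \sqrt{115} \approx -868.51$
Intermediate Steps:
$K{\left(u \right)} = - \frac{2 u}{5}$ ($K{\left(u \right)} = \frac{2 u}{-5} = 2 u \left(- \frac{1}{5}\right) = - \frac{2 u}{5}$)
$s = 45$ ($s = \left(-3\right) \left(-15\right) = 45$)
$J{\left(W,o \right)} = \frac{\sqrt{115}}{5}$ ($J{\left(W,o \right)} = \sqrt{\left(- \frac{2}{5}\right) 1 + 5} = \sqrt{- \frac{2}{5} + 5} = \sqrt{\frac{23}{5}} = \frac{\sqrt{115}}{5}$)
$\frac{n{\left(-67 \right)}}{-303} + s \left(-9\right) J{\left(5,3 \right)} = \frac{32 - 67}{-303} + 45 \left(-9\right) \frac{\sqrt{115}}{5} = \left(-35\right) \left(- \frac{1}{303}\right) - 405 \frac{\sqrt{115}}{5} = \frac{35}{303} - 81 \sqrt{115}$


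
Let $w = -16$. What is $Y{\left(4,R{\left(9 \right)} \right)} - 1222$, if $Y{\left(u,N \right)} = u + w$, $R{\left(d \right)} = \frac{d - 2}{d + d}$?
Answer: $-1234$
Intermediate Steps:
$R{\left(d \right)} = \frac{-2 + d}{2 d}$
$Y{\left(u,N \right)} = -16 + u$ ($Y{\left(u,N \right)} = u - 16 = -16 + u$)
$Y{\left(4,R{\left(9 \right)} \right)} - 1222 = \left(-16 + 4\right) - 1222 = -12 - 1222 = -1234$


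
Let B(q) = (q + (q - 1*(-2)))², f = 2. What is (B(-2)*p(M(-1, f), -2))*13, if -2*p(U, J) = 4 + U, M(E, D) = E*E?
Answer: -130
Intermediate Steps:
M(E, D) = E²
p(U, J) = -2 - U/2 (p(U, J) = -(4 + U)/2 = -2 - U/2)
B(q) = (2 + 2*q)² (B(q) = (q + (q + 2))² = (q + (2 + q))² = (2 + 2*q)²)
(B(-2)*p(M(-1, f), -2))*13 = ((4*(1 - 2)²)*(-2 - ½*(-1)²))*13 = ((4*(-1)²)*(-2 - ½*1))*13 = ((4*1)*(-2 - ½))*13 = (4*(-5/2))*13 = -10*13 = -130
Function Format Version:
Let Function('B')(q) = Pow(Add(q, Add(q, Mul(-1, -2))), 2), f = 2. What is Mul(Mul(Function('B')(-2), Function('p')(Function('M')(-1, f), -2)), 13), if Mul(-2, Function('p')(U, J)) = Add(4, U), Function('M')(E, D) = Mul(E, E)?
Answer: -130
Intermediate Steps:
Function('M')(E, D) = Pow(E, 2)
Function('p')(U, J) = Add(-2, Mul(Rational(-1, 2), U)) (Function('p')(U, J) = Mul(Rational(-1, 2), Add(4, U)) = Add(-2, Mul(Rational(-1, 2), U)))
Function('B')(q) = Pow(Add(2, Mul(2, q)), 2) (Function('B')(q) = Pow(Add(q, Add(q, 2)), 2) = Pow(Add(q, Add(2, q)), 2) = Pow(Add(2, Mul(2, q)), 2))
Mul(Mul(Function('B')(-2), Function('p')(Function('M')(-1, f), -2)), 13) = Mul(Mul(Mul(4, Pow(Add(1, -2), 2)), Add(-2, Mul(Rational(-1, 2), Pow(-1, 2)))), 13) = Mul(Mul(Mul(4, Pow(-1, 2)), Add(-2, Mul(Rational(-1, 2), 1))), 13) = Mul(Mul(Mul(4, 1), Add(-2, Rational(-1, 2))), 13) = Mul(Mul(4, Rational(-5, 2)), 13) = Mul(-10, 13) = -130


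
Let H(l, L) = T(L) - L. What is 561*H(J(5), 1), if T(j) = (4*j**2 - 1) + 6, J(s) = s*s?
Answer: 4488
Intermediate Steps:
J(s) = s**2
T(j) = 5 + 4*j**2 (T(j) = (-1 + 4*j**2) + 6 = 5 + 4*j**2)
H(l, L) = 5 - L + 4*L**2 (H(l, L) = (5 + 4*L**2) - L = 5 - L + 4*L**2)
561*H(J(5), 1) = 561*(5 - 1*1 + 4*1**2) = 561*(5 - 1 + 4*1) = 561*(5 - 1 + 4) = 561*8 = 4488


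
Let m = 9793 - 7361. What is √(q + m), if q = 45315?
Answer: √47747 ≈ 218.51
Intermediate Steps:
m = 2432
√(q + m) = √(45315 + 2432) = √47747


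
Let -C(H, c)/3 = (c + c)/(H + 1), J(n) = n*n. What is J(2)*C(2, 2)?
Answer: -16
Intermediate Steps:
J(n) = n**2
C(H, c) = -6*c/(1 + H) (C(H, c) = -3*(c + c)/(H + 1) = -3*2*c/(1 + H) = -6*c/(1 + H))
J(2)*C(2, 2) = 2**2*(-6*2/(1 + 2)) = 4*(-6*2/3) = 4*(-6*2*1/3) = 4*(-4) = -16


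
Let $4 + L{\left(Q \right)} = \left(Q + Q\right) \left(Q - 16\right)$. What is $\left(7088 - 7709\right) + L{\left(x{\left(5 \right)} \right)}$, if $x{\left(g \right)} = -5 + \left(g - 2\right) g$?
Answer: $-745$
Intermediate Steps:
$x{\left(g \right)} = -5 + g \left(-2 + g\right)$ ($x{\left(g \right)} = -5 + \left(-2 + g\right) g = -5 + g \left(-2 + g\right)$)
$L{\left(Q \right)} = -4 + 2 Q \left(-16 + Q\right)$ ($L{\left(Q \right)} = -4 + \left(Q + Q\right) \left(Q - 16\right) = -4 + 2 Q \left(-16 + Q\right)$)
$\left(7088 - 7709\right) + L{\left(x{\left(5 \right)} \right)} = \left(7088 - 7709\right) - \left(4 - 2 \left(-5 + 5^{2} - 10\right)^{2} + 32 \left(-5 + 5^{2} - 10\right)\right) = -621 - \left(4 - 2 \left(-5 + 25 - 10\right)^{2} + 32 \left(-5 + 25 - 10\right)\right) = -621 - \left(324 - 200\right) = -621 - 124 = -745$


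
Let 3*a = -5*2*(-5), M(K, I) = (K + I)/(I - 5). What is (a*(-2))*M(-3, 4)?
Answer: 100/3 ≈ 33.333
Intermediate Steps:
M(K, I) = (I + K)/(-5 + I)
a = 50/3 (a = (-5*2*(-5))/3 = (-10*(-5))/3 = (1/3)*50 = 50/3 ≈ 16.667)
(a*(-2))*M(-3, 4) = ((50/3)*(-2))*((4 - 3)/(-5 + 4)) = -100/(3*(-1)) = -(-100)/3 = -100/3*(-1) = 100/3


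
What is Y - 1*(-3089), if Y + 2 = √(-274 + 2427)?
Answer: 3087 + √2153 ≈ 3133.4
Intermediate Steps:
Y = -2 + √2153 (Y = -2 + √(-274 + 2427) = -2 + √2153 ≈ 44.400)
Y - 1*(-3089) = (-2 + √2153) - 1*(-3089) = (-2 + √2153) + 3089 = 3087 + √2153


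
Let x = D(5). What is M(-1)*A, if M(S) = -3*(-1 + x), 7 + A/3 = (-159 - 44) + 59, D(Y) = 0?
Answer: -1359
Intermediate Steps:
A = -453 (A = -21 + 3*((-159 - 44) + 59) = -21 + 3*(-203 + 59) = -21 + 3*(-144) = -21 - 432 = -453)
x = 0
M(S) = 3 (M(S) = -3*(-1 + 0) = -3*(-1) = 3)
M(-1)*A = 3*(-453) = -1359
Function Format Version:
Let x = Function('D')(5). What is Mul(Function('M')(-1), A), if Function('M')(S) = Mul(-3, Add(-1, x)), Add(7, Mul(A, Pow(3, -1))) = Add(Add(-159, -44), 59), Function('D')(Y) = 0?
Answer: -1359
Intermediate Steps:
A = -453 (A = Add(-21, Mul(3, Add(Add(-159, -44), 59))) = Add(-21, Mul(3, Add(-203, 59))) = Add(-21, Mul(3, -144)) = Add(-21, -432) = -453)
x = 0
Function('M')(S) = 3 (Function('M')(S) = Mul(-3, Add(-1, 0)) = Mul(-3, -1) = 3)
Mul(Function('M')(-1), A) = Mul(3, -453) = -1359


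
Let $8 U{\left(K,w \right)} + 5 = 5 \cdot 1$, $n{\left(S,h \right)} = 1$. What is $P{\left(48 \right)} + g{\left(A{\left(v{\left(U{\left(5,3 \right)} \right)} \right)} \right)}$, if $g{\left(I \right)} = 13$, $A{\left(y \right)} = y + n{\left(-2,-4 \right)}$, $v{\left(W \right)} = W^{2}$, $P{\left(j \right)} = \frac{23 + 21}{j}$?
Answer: $\frac{167}{12} \approx 13.917$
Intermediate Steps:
$P{\left(j \right)} = \frac{44}{j}$
$U{\left(K,w \right)} = 0$ ($U{\left(K,w \right)} = - \frac{5}{8} + \frac{5 \cdot 1}{8} = - \frac{5}{8} + \frac{1}{8} \cdot 5 = - \frac{5}{8} + \frac{5}{8} = 0$)
$A{\left(y \right)} = 1 + y$ ($A{\left(y \right)} = y + 1 = 1 + y$)
$P{\left(48 \right)} + g{\left(A{\left(v{\left(U{\left(5,3 \right)} \right)} \right)} \right)} = \frac{44}{48} + 13 = 44 \cdot \frac{1}{48} + 13 = \frac{11}{12} + 13 = \frac{167}{12}$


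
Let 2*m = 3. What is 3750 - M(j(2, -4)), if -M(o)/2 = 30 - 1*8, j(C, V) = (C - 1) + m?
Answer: 3794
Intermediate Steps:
m = 3/2 (m = (1/2)*3 = 3/2 ≈ 1.5000)
j(C, V) = 1/2 + C (j(C, V) = (C - 1) + 3/2 = (-1 + C) + 3/2 = 1/2 + C)
M(o) = -44 (M(o) = -2*(30 - 1*8) = -2*(30 - 8) = -2*22 = -44)
3750 - M(j(2, -4)) = 3750 - 1*(-44) = 3750 + 44 = 3794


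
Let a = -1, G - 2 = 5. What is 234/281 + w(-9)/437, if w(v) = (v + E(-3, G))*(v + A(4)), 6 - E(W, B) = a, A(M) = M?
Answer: 105068/122797 ≈ 0.85562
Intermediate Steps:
G = 7 (G = 2 + 5 = 7)
E(W, B) = 7 (E(W, B) = 6 - 1*(-1) = 6 + 1 = 7)
w(v) = (4 + v)*(7 + v) (w(v) = (v + 7)*(v + 4) = (7 + v)*(4 + v) = (4 + v)*(7 + v))
234/281 + w(-9)/437 = 234/281 + (28 + (-9)² + 11*(-9))/437 = 234*(1/281) + (28 + 81 - 99)*(1/437) = 234/281 + 10*(1/437) = 234/281 + 10/437 = 105068/122797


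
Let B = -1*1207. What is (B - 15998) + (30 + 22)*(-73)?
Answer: -21001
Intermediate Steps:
B = -1207
(B - 15998) + (30 + 22)*(-73) = (-1207 - 15998) + (30 + 22)*(-73) = -17205 + 52*(-73) = -17205 - 3796 = -21001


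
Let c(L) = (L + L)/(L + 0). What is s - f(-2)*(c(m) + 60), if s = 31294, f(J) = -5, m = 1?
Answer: 31604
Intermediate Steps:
c(L) = 2 (c(L) = (2*L)/L = 2)
s - f(-2)*(c(m) + 60) = 31294 - (-5)*(2 + 60) = 31294 - (-5)*62 = 31294 - 1*(-310) = 31294 + 310 = 31604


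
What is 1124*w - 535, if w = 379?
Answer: 425461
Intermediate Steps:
1124*w - 535 = 1124*379 - 535 = 425996 - 535 = 425461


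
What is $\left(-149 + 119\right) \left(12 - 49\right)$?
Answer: $1110$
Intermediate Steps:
$\left(-149 + 119\right) \left(12 - 49\right) = \left(-30\right) \left(-37\right) = 1110$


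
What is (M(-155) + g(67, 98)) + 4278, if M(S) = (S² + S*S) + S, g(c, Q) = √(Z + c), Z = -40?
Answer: 52173 + 3*√3 ≈ 52178.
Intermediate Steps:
g(c, Q) = √(-40 + c)
M(S) = S + 2*S² (M(S) = (S² + S²) + S = 2*S² + S = S + 2*S²)
(M(-155) + g(67, 98)) + 4278 = (-155*(1 + 2*(-155)) + √(-40 + 67)) + 4278 = (-155*(1 - 310) + √27) + 4278 = (-155*(-309) + 3*√3) + 4278 = (47895 + 3*√3) + 4278 = 52173 + 3*√3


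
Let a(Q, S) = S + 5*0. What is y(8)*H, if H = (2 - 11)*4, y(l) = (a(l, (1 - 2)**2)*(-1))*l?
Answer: 288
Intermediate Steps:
a(Q, S) = S (a(Q, S) = S + 0 = S)
y(l) = -l (y(l) = ((1 - 2)**2*(-1))*l = ((-1)**2*(-1))*l = (1*(-1))*l = -l)
H = -36 (H = -9*4 = -36)
y(8)*H = -1*8*(-36) = -8*(-36) = 288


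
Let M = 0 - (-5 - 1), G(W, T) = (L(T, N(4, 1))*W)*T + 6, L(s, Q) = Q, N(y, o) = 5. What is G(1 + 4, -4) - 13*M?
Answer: -172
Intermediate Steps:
G(W, T) = 6 + 5*T*W (G(W, T) = (5*W)*T + 6 = 5*T*W + 6 = 6 + 5*T*W)
M = 6 (M = 0 - 1*(-6) = 0 + 6 = 6)
G(1 + 4, -4) - 13*M = (6 + 5*(-4)*(1 + 4)) - 13*6 = (6 + 5*(-4)*5) - 78 = (6 - 100) - 78 = -94 - 78 = -172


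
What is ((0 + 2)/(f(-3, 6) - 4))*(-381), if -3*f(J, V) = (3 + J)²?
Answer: 381/2 ≈ 190.50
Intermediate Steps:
f(J, V) = -(3 + J)²/3
((0 + 2)/(f(-3, 6) - 4))*(-381) = ((0 + 2)/(-(3 - 3)²/3 - 4))*(-381) = (2/(-⅓*0² - 4))*(-381) = (2/(-⅓*0 - 4))*(-381) = (2/(0 - 4))*(-381) = (2/(-4))*(-381) = (2*(-¼))*(-381) = -½*(-381) = 381/2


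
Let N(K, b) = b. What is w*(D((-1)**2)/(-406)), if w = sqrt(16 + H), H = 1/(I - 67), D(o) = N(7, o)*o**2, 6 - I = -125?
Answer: -5*sqrt(41)/3248 ≈ -0.0098570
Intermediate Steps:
I = 131 (I = 6 - 1*(-125) = 6 + 125 = 131)
D(o) = o**3 (D(o) = o*o**2 = o**3)
H = 1/64 (H = 1/(131 - 67) = 1/64 ≈ 0.015625)
w = 5*sqrt(41)/8 (w = sqrt(16 + 1/64) = sqrt(1025/64) = 5*sqrt(41)/8 ≈ 4.0020)
w*(D((-1)**2)/(-406)) = (5*sqrt(41)/8)*(((-1)**2)**3/(-406)) = (5*sqrt(41)/8)*(1**3*(-1/406)) = (5*sqrt(41)/8)*(1*(-1/406)) = (5*sqrt(41)/8)*(-1/406) = -5*sqrt(41)/3248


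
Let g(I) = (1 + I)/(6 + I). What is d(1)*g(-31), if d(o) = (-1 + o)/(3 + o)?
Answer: 0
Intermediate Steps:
g(I) = (1 + I)/(6 + I)
d(o) = (-1 + o)/(3 + o)
d(1)*g(-31) = ((-1 + 1)/(3 + 1))*((1 - 31)/(6 - 31)) = (0/4)*(-30/(-25)) = ((¼)*0)*(-1/25*(-30)) = 0*(6/5) = 0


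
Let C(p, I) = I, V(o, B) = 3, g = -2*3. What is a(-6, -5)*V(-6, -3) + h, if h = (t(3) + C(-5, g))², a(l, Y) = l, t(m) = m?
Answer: -9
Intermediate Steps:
g = -6
h = 9 (h = (3 - 6)² = (-3)² = 9)
a(-6, -5)*V(-6, -3) + h = -6*3 + 9 = -18 + 9 = -9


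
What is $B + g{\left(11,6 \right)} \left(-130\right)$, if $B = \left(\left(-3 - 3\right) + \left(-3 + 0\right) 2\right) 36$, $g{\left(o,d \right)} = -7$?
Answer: $478$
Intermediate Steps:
$B = -432$ ($B = \left(-6 - 6\right) 36 = \left(-12\right) 36 = -432$)
$B + g{\left(11,6 \right)} \left(-130\right) = -432 - -910 = -432 + 910 = 478$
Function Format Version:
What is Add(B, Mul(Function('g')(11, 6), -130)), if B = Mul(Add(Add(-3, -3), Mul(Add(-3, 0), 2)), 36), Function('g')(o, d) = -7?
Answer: 478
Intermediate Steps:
B = -432 (B = Mul(Add(-6, Mul(-3, 2)), 36) = Mul(Add(-6, -6), 36) = Mul(-12, 36) = -432)
Add(B, Mul(Function('g')(11, 6), -130)) = Add(-432, Mul(-7, -130)) = Add(-432, 910) = 478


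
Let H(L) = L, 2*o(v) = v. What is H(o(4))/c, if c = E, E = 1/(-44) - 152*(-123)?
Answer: 88/822623 ≈ 0.00010697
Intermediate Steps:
o(v) = v/2
E = 822623/44 (E = -1/44 + 18696 = 822623/44 ≈ 18696.)
c = 822623/44 ≈ 18696.
H(o(4))/c = ((½)*4)/(822623/44) = 2*(44/822623) = 88/822623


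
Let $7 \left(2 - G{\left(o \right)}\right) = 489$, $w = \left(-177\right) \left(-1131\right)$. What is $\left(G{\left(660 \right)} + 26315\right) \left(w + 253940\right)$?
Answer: $\frac{83436753710}{7} \approx 1.192 \cdot 10^{10}$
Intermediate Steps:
$w = 200187$
$G{\left(o \right)} = - \frac{475}{7}$ ($G{\left(o \right)} = 2 - \frac{489}{7} = - \frac{475}{7}$)
$\left(G{\left(660 \right)} + 26315\right) \left(w + 253940\right) = \left(- \frac{475}{7} + 26315\right) \left(200187 + 253940\right) = \frac{183730}{7} \cdot 454127 = \frac{83436753710}{7}$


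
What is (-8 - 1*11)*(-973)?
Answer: 18487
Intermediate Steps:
(-8 - 1*11)*(-973) = (-8 - 11)*(-973) = -19*(-973) = 18487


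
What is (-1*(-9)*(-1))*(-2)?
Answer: 18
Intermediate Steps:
(-1*(-9)*(-1))*(-2) = (9*(-1))*(-2) = -9*(-2) = 18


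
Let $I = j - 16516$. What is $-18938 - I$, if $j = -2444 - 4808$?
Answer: $4830$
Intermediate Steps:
$j = -7252$ ($j = -2444 - 4808 = -7252$)
$I = -23768$ ($I = -7252 - 16516 = -23768$)
$-18938 - I = -18938 - -23768 = -18938 + 23768 = 4830$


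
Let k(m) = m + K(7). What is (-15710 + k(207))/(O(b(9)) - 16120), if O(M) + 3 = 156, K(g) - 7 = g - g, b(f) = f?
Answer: 15496/15967 ≈ 0.97050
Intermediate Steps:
K(g) = 7 (K(g) = 7 + (g - g) = 7 + 0 = 7)
O(M) = 153 (O(M) = -3 + 156 = 153)
k(m) = 7 + m (k(m) = m + 7 = 7 + m)
(-15710 + k(207))/(O(b(9)) - 16120) = (-15710 + (7 + 207))/(153 - 16120) = (-15710 + 214)/(-15967) = -15496*(-1/15967) = 15496/15967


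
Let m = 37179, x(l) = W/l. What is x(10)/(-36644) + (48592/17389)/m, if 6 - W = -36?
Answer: -4673592011/118452761711820 ≈ -3.9455e-5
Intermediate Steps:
W = 42 (W = 6 - 1*(-36) = 6 + 36 = 42)
x(l) = 42/l
x(10)/(-36644) + (48592/17389)/m = (42/10)/(-36644) + (48592/17389)/37179 = (42*(1/10))*(-1/36644) + (48592*(1/17389))*(1/37179) = (21/5)*(-1/36644) + (48592/17389)*(1/37179) = -21/183220 + 48592/646505631 = -4673592011/118452761711820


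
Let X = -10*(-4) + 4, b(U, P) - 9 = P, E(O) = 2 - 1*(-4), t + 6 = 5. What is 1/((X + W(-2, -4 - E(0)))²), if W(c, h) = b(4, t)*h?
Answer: 1/1296 ≈ 0.00077160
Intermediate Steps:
t = -1 (t = -6 + 5 = -1)
E(O) = 6 (E(O) = 2 + 4 = 6)
b(U, P) = 9 + P
W(c, h) = 8*h (W(c, h) = (9 - 1)*h = 8*h)
X = 44 (X = -2*(-20) + 4 = 40 + 4 = 44)
1/((X + W(-2, -4 - E(0)))²) = 1/((44 + 8*(-4 - 1*6))²) = 1/((44 + 8*(-4 - 6))²) = 1/((44 + 8*(-10))²) = 1/((44 - 80)²) = 1/((-36)²) = 1/1296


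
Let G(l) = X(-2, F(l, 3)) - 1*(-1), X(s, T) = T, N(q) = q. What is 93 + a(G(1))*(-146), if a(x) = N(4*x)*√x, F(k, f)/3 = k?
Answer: -4579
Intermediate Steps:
F(k, f) = 3*k
G(l) = 1 + 3*l (G(l) = 3*l - 1*(-1) = 3*l + 1 = 1 + 3*l)
a(x) = 4*x^(3/2) (a(x) = (4*x)*√x = 4*x^(3/2))
93 + a(G(1))*(-146) = 93 + (4*(1 + 3*1)^(3/2))*(-146) = 93 + (4*(1 + 3)^(3/2))*(-146) = 93 + (4*4^(3/2))*(-146) = 93 + (4*8)*(-146) = 93 + 32*(-146) = 93 - 4672 = -4579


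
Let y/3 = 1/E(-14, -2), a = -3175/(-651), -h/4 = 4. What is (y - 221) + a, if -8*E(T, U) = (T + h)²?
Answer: -3517834/16275 ≈ -216.15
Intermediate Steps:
h = -16 (h = -4*4 = -16)
a = 3175/651 (a = -3175*(-1/651) = 3175/651 ≈ 4.8771)
E(T, U) = -(-16 + T)²/8 (E(T, U) = -(T - 16)²/8 = -(-16 + T)²/8)
y = -2/75 (y = 3/((-(-16 - 14)²/8)) = 3/((-⅛*(-30)²)) = 3/((-⅛*900)) = 3/(-225/2) = 3*(-2/225) = -2/75 ≈ -0.026667)
(y - 221) + a = (-2/75 - 221) + 3175/651 = -16577/75 + 3175/651 = -3517834/16275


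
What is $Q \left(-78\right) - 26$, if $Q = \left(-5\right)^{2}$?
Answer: $-1976$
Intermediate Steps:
$Q = 25$
$Q \left(-78\right) - 26 = 25 \left(-78\right) - 26 = -1950 - 26 = -1976$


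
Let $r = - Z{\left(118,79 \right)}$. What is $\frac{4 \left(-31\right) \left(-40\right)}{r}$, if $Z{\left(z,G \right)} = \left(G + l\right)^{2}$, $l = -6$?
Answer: $- \frac{4960}{5329} \approx -0.93076$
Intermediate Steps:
$Z{\left(z,G \right)} = \left(-6 + G\right)^{2}$ ($Z{\left(z,G \right)} = \left(G - 6\right)^{2} = \left(-6 + G\right)^{2}$)
$r = -5329$ ($r = - \left(-6 + 79\right)^{2} = - 73^{2} = \left(-1\right) 5329 = -5329$)
$\frac{4 \left(-31\right) \left(-40\right)}{r} = \frac{4 \left(-31\right) \left(-40\right)}{-5329} = \left(-124\right) \left(-40\right) \left(- \frac{1}{5329}\right) = 4960 \left(- \frac{1}{5329}\right) = - \frac{4960}{5329}$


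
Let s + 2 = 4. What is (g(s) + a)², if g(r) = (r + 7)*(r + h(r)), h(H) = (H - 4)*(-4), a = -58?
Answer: 1024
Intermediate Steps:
h(H) = 16 - 4*H (h(H) = (-4 + H)*(-4) = 16 - 4*H)
s = 2 (s = -2 + 4 = 2)
g(r) = (7 + r)*(16 - 3*r) (g(r) = (r + 7)*(r + (16 - 4*r)) = (7 + r)*(16 - 3*r))
(g(s) + a)² = ((112 - 5*2 - 3*2²) - 58)² = ((112 - 10 - 3*4) - 58)² = ((112 - 10 - 12) - 58)² = (90 - 58)² = 32² = 1024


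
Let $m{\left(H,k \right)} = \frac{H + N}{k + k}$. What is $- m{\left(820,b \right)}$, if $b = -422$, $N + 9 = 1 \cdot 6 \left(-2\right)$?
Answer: $\frac{799}{844} \approx 0.94668$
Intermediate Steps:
$N = -21$ ($N = -9 + 1 \cdot 6 \left(-2\right) = -9 + 6 \left(-2\right) = -9 - 12 = -21$)
$m{\left(H,k \right)} = \frac{-21 + H}{2 k}$ ($m{\left(H,k \right)} = \frac{H - 21}{k + k} = \frac{-21 + H}{2 k}$)
$- m{\left(820,b \right)} = - \frac{-21 + 820}{2 \left(-422\right)} = - \frac{\left(-1\right) 799}{2 \cdot 422} = \left(-1\right) \left(- \frac{799}{844}\right) = \frac{799}{844}$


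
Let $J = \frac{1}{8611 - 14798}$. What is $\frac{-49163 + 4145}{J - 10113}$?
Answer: $\frac{139263183}{31284566} \approx 4.4515$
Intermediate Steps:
$J = - \frac{1}{6187}$ ($J = \frac{1}{-6187} = - \frac{1}{6187} \approx -0.00016163$)
$\frac{-49163 + 4145}{J - 10113} = \frac{-49163 + 4145}{- \frac{1}{6187} - 10113} = - \frac{45018}{- \frac{62569132}{6187}} = \left(-45018\right) \left(- \frac{6187}{62569132}\right) = \frac{139263183}{31284566}$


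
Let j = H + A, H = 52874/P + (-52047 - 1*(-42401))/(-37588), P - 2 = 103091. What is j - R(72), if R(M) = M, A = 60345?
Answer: 116782227098361/1937529842 ≈ 60274.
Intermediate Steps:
P = 103093 (P = 2 + 103091 = 103093)
H = 1490931495/1937529842 (H = 52874/103093 + (-52047 - 1*(-42401))/(-37588) = 52874*(1/103093) + (-52047 + 42401)*(-1/37588) = 52874/103093 - 9646*(-1/37588) = 52874/103093 + 4823/18794 = 1490931495/1937529842 ≈ 0.76950)
j = 116921729246985/1937529842 (j = 1490931495/1937529842 + 60345 = 116921729246985/1937529842 ≈ 60346.)
j - R(72) = 116921729246985/1937529842 - 1*72 = 116921729246985/1937529842 - 72 = 116782227098361/1937529842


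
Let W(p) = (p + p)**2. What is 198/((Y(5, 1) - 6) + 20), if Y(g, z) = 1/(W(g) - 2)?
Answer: 19404/1373 ≈ 14.133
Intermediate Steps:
W(p) = 4*p**2 (W(p) = (2*p)**2 = 4*p**2)
Y(g, z) = 1/(-2 + 4*g**2) (Y(g, z) = 1/(4*g**2 - 2) = 1/(-2 + 4*g**2))
198/((Y(5, 1) - 6) + 20) = 198/((1/(2*(-1 + 2*5**2)) - 6) + 20) = 198/((1/(2*(-1 + 2*25)) - 6) + 20) = 198/((1/(2*(-1 + 50)) - 6) + 20) = 198/(((1/2)/49 - 6) + 20) = 198/(((1/2)*(1/49) - 6) + 20) = 198/((1/98 - 6) + 20) = 198/(-587/98 + 20) = 198/(1373/98) = (98/1373)*198 = 19404/1373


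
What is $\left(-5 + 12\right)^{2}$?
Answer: $49$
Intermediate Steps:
$\left(-5 + 12\right)^{2} = 7^{2} = 49$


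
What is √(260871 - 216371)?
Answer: 10*√445 ≈ 210.95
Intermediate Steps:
√(260871 - 216371) = √44500 = 10*√445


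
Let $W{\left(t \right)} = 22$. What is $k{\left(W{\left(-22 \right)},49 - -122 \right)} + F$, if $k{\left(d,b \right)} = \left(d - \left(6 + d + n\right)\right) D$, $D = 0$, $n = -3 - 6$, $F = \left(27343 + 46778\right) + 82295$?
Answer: $156416$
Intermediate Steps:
$F = 156416$ ($F = 74121 + 82295 = 156416$)
$n = -9$ ($n = -3 - 6 = -9$)
$k{\left(d,b \right)} = 0$ ($k{\left(d,b \right)} = \left(d - \left(-3 + d\right)\right) 0 = 3 \cdot 0 = 0$)
$k{\left(W{\left(-22 \right)},49 - -122 \right)} + F = 0 + 156416 = 156416$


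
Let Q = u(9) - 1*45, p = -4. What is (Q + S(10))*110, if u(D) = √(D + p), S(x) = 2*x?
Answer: -2750 + 110*√5 ≈ -2504.0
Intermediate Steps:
u(D) = √(-4 + D) (u(D) = √(D - 4) = √(-4 + D))
Q = -45 + √5 (Q = √(-4 + 9) - 1*45 = √5 - 45 = -45 + √5 ≈ -42.764)
(Q + S(10))*110 = ((-45 + √5) + 2*10)*110 = ((-45 + √5) + 20)*110 = (-25 + √5)*110 = -2750 + 110*√5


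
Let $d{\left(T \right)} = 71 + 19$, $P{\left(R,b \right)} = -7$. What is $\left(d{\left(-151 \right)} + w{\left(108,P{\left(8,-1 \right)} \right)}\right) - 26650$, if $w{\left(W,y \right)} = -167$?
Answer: $-26727$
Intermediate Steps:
$d{\left(T \right)} = 90$
$\left(d{\left(-151 \right)} + w{\left(108,P{\left(8,-1 \right)} \right)}\right) - 26650 = \left(90 - 167\right) - 26650 = -77 - 26650 = -26727$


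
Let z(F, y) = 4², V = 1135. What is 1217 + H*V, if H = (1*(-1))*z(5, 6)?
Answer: -16943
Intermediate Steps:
z(F, y) = 16
H = -16 (H = (1*(-1))*16 = -1*16 = -16)
1217 + H*V = 1217 - 16*1135 = 1217 - 18160 = -16943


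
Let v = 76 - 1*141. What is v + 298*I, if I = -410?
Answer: -122245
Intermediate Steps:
v = -65 (v = 76 - 141 = -65)
v + 298*I = -65 + 298*(-410) = -65 - 122180 = -122245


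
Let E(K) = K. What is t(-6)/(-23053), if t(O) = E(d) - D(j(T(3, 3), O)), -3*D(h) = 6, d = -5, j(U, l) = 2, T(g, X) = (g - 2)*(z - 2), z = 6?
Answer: 3/23053 ≈ 0.00013013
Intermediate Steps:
T(g, X) = -8 + 4*g (T(g, X) = (g - 2)*(6 - 2) = (-2 + g)*4 = -8 + 4*g)
D(h) = -2 (D(h) = -⅓*6 = -2)
t(O) = -3 (t(O) = -5 - 1*(-2) = -5 + 2 = -3)
t(-6)/(-23053) = -3/(-23053) = -3*(-1/23053) = 3/23053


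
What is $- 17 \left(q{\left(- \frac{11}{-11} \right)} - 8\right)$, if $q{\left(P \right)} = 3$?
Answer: $85$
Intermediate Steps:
$- 17 \left(q{\left(- \frac{11}{-11} \right)} - 8\right) = - 17 \left(3 - 8\right) = \left(-17\right) \left(-5\right) = 85$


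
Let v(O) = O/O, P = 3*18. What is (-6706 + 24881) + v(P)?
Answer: 18176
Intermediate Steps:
P = 54
v(O) = 1
(-6706 + 24881) + v(P) = (-6706 + 24881) + 1 = 18175 + 1 = 18176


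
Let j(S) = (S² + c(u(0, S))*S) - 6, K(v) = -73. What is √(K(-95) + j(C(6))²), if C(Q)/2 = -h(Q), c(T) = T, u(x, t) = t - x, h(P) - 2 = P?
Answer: √255963 ≈ 505.93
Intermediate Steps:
h(P) = 2 + P
C(Q) = -4 - 2*Q (C(Q) = 2*(-(2 + Q)) = 2*(-2 - Q) = -4 - 2*Q)
j(S) = -6 + 2*S² (j(S) = (S² + (S - 1*0)*S) - 6 = (S² + (S + 0)*S) - 6 = (S² + S*S) - 6 = (S² + S²) - 6 = 2*S² - 6 = -6 + 2*S²)
√(K(-95) + j(C(6))²) = √(-73 + (-6 + 2*(-4 - 2*6)²)²) = √(-73 + (-6 + 2*(-4 - 12)²)²) = √(-73 + (-6 + 2*(-16)²)²) = √(-73 + (-6 + 2*256)²) = √(-73 + (-6 + 512)²) = √(-73 + 506²) = √(-73 + 256036) = √255963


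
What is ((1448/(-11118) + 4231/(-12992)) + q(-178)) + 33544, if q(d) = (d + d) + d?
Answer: 2384032722943/72222528 ≈ 33010.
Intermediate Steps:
q(d) = 3*d (q(d) = 2*d + d = 3*d)
((1448/(-11118) + 4231/(-12992)) + q(-178)) + 33544 = ((1448/(-11118) + 4231/(-12992)) + 3*(-178)) + 33544 = ((1448*(-1/11118) + 4231*(-1/12992)) - 534) + 33544 = ((-724/5559 - 4231/12992) - 534) + 33544 = (-32926337/72222528 - 534) + 33544 = -38599756289/72222528 + 33544 = 2384032722943/72222528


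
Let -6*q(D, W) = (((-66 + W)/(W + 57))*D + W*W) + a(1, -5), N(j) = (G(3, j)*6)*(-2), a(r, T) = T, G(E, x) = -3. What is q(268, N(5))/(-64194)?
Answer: 4149/1326676 ≈ 0.0031274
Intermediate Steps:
N(j) = 36 (N(j) = -3*6*(-2) = -18*(-2) = 36)
q(D, W) = 5/6 - W**2/6 - D*(-66 + W)/(6*(57 + W)) (q(D, W) = -((((-66 + W)/(W + 57))*D + W*W) - 5)/6 = -((((-66 + W)/(57 + W))*D + W**2) - 5)/6 = -((D*(-66 + W)/(57 + W) + W**2) - 5)/6 = -((W**2 + D*(-66 + W)/(57 + W)) - 5)/6 = -(-5 + W**2 + D*(-66 + W)/(57 + W))/6 = 5/6 - W**2/6 - D*(-66 + W)/(6*(57 + W)))
q(268, N(5))/(-64194) = ((285 - 1*36**3 - 57*36**2 + 5*36 + 66*268 - 1*268*36)/(6*(57 + 36)))/(-64194) = ((1/6)*(285 - 1*46656 - 57*1296 + 180 + 17688 - 9648)/93)*(-1/64194) = ((1/6)*(1/93)*(285 - 46656 - 73872 + 180 + 17688 - 9648))*(-1/64194) = ((1/6)*(1/93)*(-112023))*(-1/64194) = -12447/62*(-1/64194) = 4149/1326676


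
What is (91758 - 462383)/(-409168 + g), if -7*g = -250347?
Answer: 2594375/2613829 ≈ 0.99256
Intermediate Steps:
g = 250347/7 (g = -1/7*(-250347) = 250347/7 ≈ 35764.)
(91758 - 462383)/(-409168 + g) = (91758 - 462383)/(-409168 + 250347/7) = -370625/(-2613829/7) = -370625*(-7/2613829) = 2594375/2613829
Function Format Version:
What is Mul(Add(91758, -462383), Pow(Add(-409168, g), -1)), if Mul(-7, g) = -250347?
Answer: Rational(2594375, 2613829) ≈ 0.99256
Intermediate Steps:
g = Rational(250347, 7) (g = Mul(Rational(-1, 7), -250347) = Rational(250347, 7) ≈ 35764.)
Mul(Add(91758, -462383), Pow(Add(-409168, g), -1)) = Mul(Add(91758, -462383), Pow(Add(-409168, Rational(250347, 7)), -1)) = Mul(-370625, Pow(Rational(-2613829, 7), -1)) = Mul(-370625, Rational(-7, 2613829)) = Rational(2594375, 2613829)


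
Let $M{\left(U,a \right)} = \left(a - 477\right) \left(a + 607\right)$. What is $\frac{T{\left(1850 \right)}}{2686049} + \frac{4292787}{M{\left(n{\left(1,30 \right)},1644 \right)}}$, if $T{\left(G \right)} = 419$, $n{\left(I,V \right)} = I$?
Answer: $\frac{3843912302262}{2352009260311} \approx 1.6343$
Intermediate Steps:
$M{\left(U,a \right)} = \left(-477 + a\right) \left(607 + a\right)$
$\frac{T{\left(1850 \right)}}{2686049} + \frac{4292787}{M{\left(n{\left(1,30 \right)},1644 \right)}} = \frac{419}{2686049} + \frac{4292787}{-289539 + 1644^{2} + 130 \cdot 1644} = 419 \cdot \frac{1}{2686049} + \frac{4292787}{-289539 + 2702736 + 213720} = \frac{419}{2686049} + \frac{4292787}{2626917} = \frac{419}{2686049} + 4292787 \cdot \frac{1}{2626917} = \frac{419}{2686049} + \frac{1430929}{875639} = \frac{3843912302262}{2352009260311}$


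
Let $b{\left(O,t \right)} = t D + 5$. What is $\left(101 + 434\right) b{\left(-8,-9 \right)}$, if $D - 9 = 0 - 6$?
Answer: $-11770$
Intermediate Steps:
$D = 3$ ($D = 9 + \left(0 - 6\right) = 9 - 6 = 3$)
$b{\left(O,t \right)} = 5 + 3 t$ ($b{\left(O,t \right)} = t 3 + 5 = 3 t + 5 = 5 + 3 t$)
$\left(101 + 434\right) b{\left(-8,-9 \right)} = \left(101 + 434\right) \left(5 + 3 \left(-9\right)\right) = 535 \left(5 - 27\right) = 535 \left(-22\right) = -11770$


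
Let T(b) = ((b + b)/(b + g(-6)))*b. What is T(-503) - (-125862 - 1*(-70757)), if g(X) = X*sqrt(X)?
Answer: 13699436571/253225 + 3036108*I*sqrt(6)/253225 ≈ 54100.0 + 29.369*I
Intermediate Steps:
g(X) = X**(3/2)
T(b) = 2*b**2/(b - 6*I*sqrt(6)) (T(b) = ((b + b)/(b + (-6)**(3/2)))*b = ((2*b)/(b - 6*I*sqrt(6)))*b = (2*b/(b - 6*I*sqrt(6)))*b = 2*b**2/(b - 6*I*sqrt(6)))
T(-503) - (-125862 - 1*(-70757)) = 2*(-503)**2/(-503 - 6*I*sqrt(6)) - (-125862 - 1*(-70757)) = 2*253009/(-503 - 6*I*sqrt(6)) - (-125862 + 70757) = 506018/(-503 - 6*I*sqrt(6)) - 1*(-55105) = 506018/(-503 - 6*I*sqrt(6)) + 55105 = 55105 + 506018/(-503 - 6*I*sqrt(6))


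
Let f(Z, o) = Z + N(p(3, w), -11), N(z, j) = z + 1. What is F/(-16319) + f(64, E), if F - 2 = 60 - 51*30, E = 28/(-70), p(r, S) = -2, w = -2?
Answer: 1029565/16319 ≈ 63.090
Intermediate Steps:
E = -⅖ (E = 28*(-1/70) = -⅖ ≈ -0.40000)
F = -1468 (F = 2 + (60 - 51*30) = 2 + (60 - 1530) = 2 - 1470 = -1468)
N(z, j) = 1 + z
f(Z, o) = -1 + Z (f(Z, o) = Z + (1 - 2) = Z - 1 = -1 + Z)
F/(-16319) + f(64, E) = -1468/(-16319) + (-1 + 64) = -1468*(-1/16319) + 63 = 1468/16319 + 63 = 1029565/16319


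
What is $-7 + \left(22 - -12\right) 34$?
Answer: $1149$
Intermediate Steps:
$-7 + \left(22 - -12\right) 34 = -7 + \left(22 + 12\right) 34 = -7 + 34 \cdot 34 = -7 + 1156 = 1149$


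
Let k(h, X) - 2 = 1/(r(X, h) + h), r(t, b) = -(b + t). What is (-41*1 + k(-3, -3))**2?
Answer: 13456/9 ≈ 1495.1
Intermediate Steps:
r(t, b) = -b - t
k(h, X) = 2 - 1/X (k(h, X) = 2 + 1/((-h - X) + h) = 2 + 1/((-X - h) + h) = 2 + 1/(-X) = 2 - 1/X)
(-41*1 + k(-3, -3))**2 = (-41*1 + (2 - 1/(-3)))**2 = (-41 + (2 - 1*(-1/3)))**2 = (-41 + (2 + 1/3))**2 = (-41 + 7/3)**2 = (-116/3)**2 = 13456/9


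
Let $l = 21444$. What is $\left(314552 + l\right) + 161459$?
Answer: $497455$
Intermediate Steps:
$\left(314552 + l\right) + 161459 = \left(314552 + 21444\right) + 161459 = 335996 + 161459 = 497455$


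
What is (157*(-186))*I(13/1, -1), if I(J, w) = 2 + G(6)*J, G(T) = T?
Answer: -2336160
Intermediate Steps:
I(J, w) = 2 + 6*J
(157*(-186))*I(13/1, -1) = (157*(-186))*(2 + 6*(13/1)) = -29202*(2 + 6*(13*1)) = -29202*(2 + 6*13) = -29202*(2 + 78) = -29202*80 = -2336160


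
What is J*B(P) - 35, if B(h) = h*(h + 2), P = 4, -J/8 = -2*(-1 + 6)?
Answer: 1885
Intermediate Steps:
J = 80 (J = -(-16)*(-1 + 6) = -(-16)*5 = -8*(-10) = 80)
B(h) = h*(2 + h)
J*B(P) - 35 = 80*(4*(2 + 4)) - 35 = 80*(4*6) - 35 = 80*24 - 35 = 1920 - 35 = 1885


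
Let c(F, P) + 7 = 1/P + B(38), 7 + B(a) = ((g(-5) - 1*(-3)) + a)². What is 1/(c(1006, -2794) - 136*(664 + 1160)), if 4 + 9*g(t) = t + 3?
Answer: -25146/6197262443 ≈ -4.0576e-6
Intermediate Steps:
g(t) = -⅑ + t/9 (g(t) = -4/9 + (t + 3)/9 = -4/9 + (3 + t)/9 = -4/9 + (⅓ + t/9) = -⅑ + t/9)
B(a) = -7 + (7/3 + a)² (B(a) = -7 + (((-⅑ + (⅑)*(-5)) - 1*(-3)) + a)² = -7 + (((-⅑ - 5/9) + 3) + a)² = -7 + ((-⅔ + 3) + a)² = -7 + (7/3 + a)²)
c(F, P) = 14515/9 + 1/P (c(F, P) = -7 + (1/P + (-7 + (7 + 3*38)²/9)) = -7 + (1/P + (-7 + (7 + 114)²/9)) = -7 + (1/P + (-7 + (⅑)*121²)) = -7 + (1/P + (-7 + (⅑)*14641)) = -7 + (1/P + (-7 + 14641/9)) = -7 + (1/P + 14578/9) = -7 + (14578/9 + 1/P) = 14515/9 + 1/P)
1/(c(1006, -2794) - 136*(664 + 1160)) = 1/((14515/9 + 1/(-2794)) - 136*(664 + 1160)) = 1/((14515/9 - 1/2794) - 136*1824) = 1/(40554901/25146 - 248064) = 1/(-6197262443/25146) = -25146/6197262443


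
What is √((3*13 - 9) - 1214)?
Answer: 4*I*√74 ≈ 34.409*I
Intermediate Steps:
√((3*13 - 9) - 1214) = √((39 - 9) - 1214) = √(30 - 1214) = √(-1184) = 4*I*√74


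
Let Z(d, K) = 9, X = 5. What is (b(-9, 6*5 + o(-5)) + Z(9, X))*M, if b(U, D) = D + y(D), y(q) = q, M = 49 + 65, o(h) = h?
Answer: 6726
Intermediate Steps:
M = 114
b(U, D) = 2*D (b(U, D) = D + D = 2*D)
(b(-9, 6*5 + o(-5)) + Z(9, X))*M = (2*(6*5 - 5) + 9)*114 = (2*(30 - 5) + 9)*114 = (2*25 + 9)*114 = (50 + 9)*114 = 59*114 = 6726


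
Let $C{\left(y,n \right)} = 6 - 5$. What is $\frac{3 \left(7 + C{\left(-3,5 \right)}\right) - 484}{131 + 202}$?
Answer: $- \frac{460}{333} \approx -1.3814$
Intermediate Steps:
$C{\left(y,n \right)} = 1$
$\frac{3 \left(7 + C{\left(-3,5 \right)}\right) - 484}{131 + 202} = \frac{3 \left(7 + 1\right) - 484}{131 + 202} = \frac{3 \cdot 8 - 484}{333} = \left(24 - 484\right) \frac{1}{333} = \left(-460\right) \frac{1}{333} = - \frac{460}{333}$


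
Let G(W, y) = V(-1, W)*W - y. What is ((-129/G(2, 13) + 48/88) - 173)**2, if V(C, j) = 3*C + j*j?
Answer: 3125824/121 ≈ 25833.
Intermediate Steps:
V(C, j) = j**2 + 3*C (V(C, j) = 3*C + j**2 = j**2 + 3*C)
G(W, y) = -y + W*(-3 + W**2) (G(W, y) = (W**2 + 3*(-1))*W - y = (W**2 - 3)*W - y = (-3 + W**2)*W - y = W*(-3 + W**2) - y = -y + W*(-3 + W**2))
((-129/G(2, 13) + 48/88) - 173)**2 = ((-129/(-1*13 + 2*(-3 + 2**2)) + 48/88) - 173)**2 = ((-129/(-13 + 2*(-3 + 4)) + 48*(1/88)) - 173)**2 = ((-129/(-13 + 2*1) + 6/11) - 173)**2 = ((-129/(-13 + 2) + 6/11) - 173)**2 = ((-129/(-11) + 6/11) - 173)**2 = ((-129*(-1/11) + 6/11) - 173)**2 = ((129/11 + 6/11) - 173)**2 = (135/11 - 173)**2 = (-1768/11)**2 = 3125824/121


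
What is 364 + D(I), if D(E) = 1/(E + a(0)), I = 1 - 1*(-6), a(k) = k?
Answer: 2549/7 ≈ 364.14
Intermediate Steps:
I = 7 (I = 1 + 6 = 7)
D(E) = 1/E (D(E) = 1/(E + 0) = 1/E)
364 + D(I) = 364 + 1/7 = 364 + ⅐ = 2549/7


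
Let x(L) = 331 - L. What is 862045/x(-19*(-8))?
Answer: 862045/179 ≈ 4815.9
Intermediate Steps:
862045/x(-19*(-8)) = 862045/(331 - (-19)*(-8)) = 862045/(331 - 1*152) = 862045/(331 - 152) = 862045/179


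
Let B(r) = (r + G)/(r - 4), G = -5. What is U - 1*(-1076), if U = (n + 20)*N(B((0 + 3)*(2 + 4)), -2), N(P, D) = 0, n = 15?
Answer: 1076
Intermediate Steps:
B(r) = (-5 + r)/(-4 + r) (B(r) = (r - 5)/(r - 4) = (-5 + r)/(-4 + r))
U = 0 (U = (15 + 20)*0 = 35*0 = 0)
U - 1*(-1076) = 0 - 1*(-1076) = 0 + 1076 = 1076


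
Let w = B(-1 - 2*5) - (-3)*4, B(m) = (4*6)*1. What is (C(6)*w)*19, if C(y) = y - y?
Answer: 0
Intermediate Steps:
B(m) = 24 (B(m) = 24*1 = 24)
w = 36 (w = 24 - (-3)*4 = 24 - 1*(-12) = 24 + 12 = 36)
C(y) = 0
(C(6)*w)*19 = (0*36)*19 = 0*19 = 0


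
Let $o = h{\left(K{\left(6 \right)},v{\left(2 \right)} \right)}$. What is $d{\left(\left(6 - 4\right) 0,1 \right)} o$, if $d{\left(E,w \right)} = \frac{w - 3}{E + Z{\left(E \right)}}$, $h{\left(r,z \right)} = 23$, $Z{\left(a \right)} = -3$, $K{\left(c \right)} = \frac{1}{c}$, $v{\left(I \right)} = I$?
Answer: $\frac{46}{3} \approx 15.333$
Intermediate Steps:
$d{\left(E,w \right)} = \frac{-3 + w}{-3 + E}$ ($d{\left(E,w \right)} = \frac{w - 3}{E - 3} = \frac{-3 + w}{-3 + E}$)
$o = 23$
$d{\left(\left(6 - 4\right) 0,1 \right)} o = \frac{-3 + 1}{-3 + \left(6 - 4\right) 0} \cdot 23 = \frac{1}{-3 + 2 \cdot 0} \left(-2\right) 23 = \frac{1}{-3 + 0} \left(-2\right) 23 = \frac{1}{-3} \left(-2\right) 23 = \left(- \frac{1}{3}\right) \left(-2\right) 23 = \frac{2}{3} \cdot 23 = \frac{46}{3}$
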